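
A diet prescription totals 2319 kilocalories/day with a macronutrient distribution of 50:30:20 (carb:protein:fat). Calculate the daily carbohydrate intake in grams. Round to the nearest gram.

Carbohydrate energy = 50% × 2319 = 1159.5 kcal.
At 4 kcal/g: 1159.5 ÷ 4 = 289.875 g.

290 g/day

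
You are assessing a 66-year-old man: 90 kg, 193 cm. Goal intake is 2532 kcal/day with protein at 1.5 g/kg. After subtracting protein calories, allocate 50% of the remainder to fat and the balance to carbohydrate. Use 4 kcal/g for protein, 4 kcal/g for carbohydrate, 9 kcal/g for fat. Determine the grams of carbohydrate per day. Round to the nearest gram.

249 g/day

Protein = 1.5 × 90 = 135 g → 135 × 4 = 540 kcal.
Non-protein calories = 2532 − 540 = 1992 kcal.
Fat: 50% × 1992 = 996 kcal; carbohydrate: 996 kcal.
Carbohydrate: 996 kcal ÷ 4 kcal/g = 249 g.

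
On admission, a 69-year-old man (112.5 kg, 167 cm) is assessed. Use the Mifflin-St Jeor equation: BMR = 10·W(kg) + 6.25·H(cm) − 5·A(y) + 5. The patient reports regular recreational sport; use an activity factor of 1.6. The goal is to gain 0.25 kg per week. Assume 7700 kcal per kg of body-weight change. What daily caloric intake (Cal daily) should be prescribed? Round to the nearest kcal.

Mifflin-St Jeor (male): BMR = 10(112.5) + 6.25(167) − 5(69) + 5 = 1125 + 1043.75 − 345 + 5 = 1828.75 kcal/day.
TEE = 1828.75 × 1.6 = 2926 kcal/day.
Required daily surplus = 0.25 × 7700 ÷ 7 = 275 kcal/day.
Target intake = 2926 + 275 = 3201 kcal/day.

3201 Cal daily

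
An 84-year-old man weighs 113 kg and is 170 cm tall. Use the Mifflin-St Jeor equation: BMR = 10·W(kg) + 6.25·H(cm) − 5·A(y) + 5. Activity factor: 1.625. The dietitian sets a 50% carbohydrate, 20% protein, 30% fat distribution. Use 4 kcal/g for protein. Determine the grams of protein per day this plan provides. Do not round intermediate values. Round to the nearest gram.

144 g/day

Mifflin-St Jeor (male): BMR = 10(113) + 6.25(170) − 5(84) + 5 = 1130 + 1062.5 − 420 + 5 = 1777.5 kcal/day.
TEE = 1777.5 × 1.625 = 2888.4375 kcal/day.
Protein energy = 20% × 2888.4375 = 577.6875 kcal.
Protein = 577.6875 ÷ 4 kcal/g = 144.4219 g.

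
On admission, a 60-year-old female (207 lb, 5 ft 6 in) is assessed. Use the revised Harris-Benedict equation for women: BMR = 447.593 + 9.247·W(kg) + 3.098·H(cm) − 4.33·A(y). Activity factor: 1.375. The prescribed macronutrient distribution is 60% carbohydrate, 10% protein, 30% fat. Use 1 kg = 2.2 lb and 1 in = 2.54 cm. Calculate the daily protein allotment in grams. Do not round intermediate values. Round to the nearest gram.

Convert to metric: weight = 207 ÷ 2.2 = 94.0909 kg; height = (5×12 + 6) × 2.54 = 66 × 2.54 = 167.64 cm.
Harris-Benedict: BMR = 447.593 + 9.247(94.0909) + 3.098(167.64) − 4.33(60) = 1577.2004 kcal/day.
TEE = 1577.2004 × 1.375 = 2168.6505 kcal/day.
Protein energy = 10% × 2168.6505 = 216.865 kcal.
Protein = 216.865 ÷ 4 kcal/g = 54.2163 g.

54 g/day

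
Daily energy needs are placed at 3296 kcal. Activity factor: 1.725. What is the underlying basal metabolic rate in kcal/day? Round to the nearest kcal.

1911 kcal/day

BMR = TEE ÷ activity factor = 3296 ÷ 1.725 = 1910.7246 kcal/day.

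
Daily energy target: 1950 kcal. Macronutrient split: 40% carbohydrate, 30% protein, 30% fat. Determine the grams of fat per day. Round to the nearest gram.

Fat energy = 30% × 1950 = 585 kcal.
At 9 kcal/g: 585 ÷ 9 = 65 g.

65 g/day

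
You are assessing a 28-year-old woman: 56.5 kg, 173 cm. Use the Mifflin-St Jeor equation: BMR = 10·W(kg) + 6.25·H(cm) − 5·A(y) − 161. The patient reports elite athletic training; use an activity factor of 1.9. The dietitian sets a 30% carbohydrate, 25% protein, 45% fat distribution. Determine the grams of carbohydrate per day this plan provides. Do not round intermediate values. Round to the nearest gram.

Mifflin-St Jeor (female): BMR = 10(56.5) + 6.25(173) − 5(28) − 161 = 565 + 1081.25 − 140 − 161 = 1345.25 kcal/day.
TEE = 1345.25 × 1.9 = 2555.975 kcal/day.
Carbohydrate energy = 30% × 2555.975 = 766.7925 kcal.
Carbohydrate = 766.7925 ÷ 4 kcal/g = 191.6981 g.

192 g/day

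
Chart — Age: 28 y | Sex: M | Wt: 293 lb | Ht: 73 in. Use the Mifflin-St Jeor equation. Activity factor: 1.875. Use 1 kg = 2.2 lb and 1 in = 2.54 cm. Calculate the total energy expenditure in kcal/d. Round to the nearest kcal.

Convert to metric: weight = 293 ÷ 2.2 = 133.1818 kg; height = 73 × 2.54 = 185.42 cm.
Mifflin-St Jeor (male): BMR = 10(133.1818) + 6.25(185.42) − 5(28) + 5 = 1331.8182 + 1158.875 − 140 + 5 = 2355.6932 kcal/day.
TEE = BMR × activity factor = 2355.6932 × 1.875 = 4416.9247 kcal/day.

4417 kcal/d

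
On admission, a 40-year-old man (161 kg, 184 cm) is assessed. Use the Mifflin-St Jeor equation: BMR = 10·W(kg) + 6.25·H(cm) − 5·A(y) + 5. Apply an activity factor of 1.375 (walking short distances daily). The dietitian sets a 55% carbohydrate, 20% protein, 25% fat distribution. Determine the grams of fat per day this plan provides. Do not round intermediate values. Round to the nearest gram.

Mifflin-St Jeor (male): BMR = 10(161) + 6.25(184) − 5(40) + 5 = 1610 + 1150 − 200 + 5 = 2565 kcal/day.
TEE = 2565 × 1.375 = 3526.875 kcal/day.
Fat energy = 25% × 3526.875 = 881.7188 kcal.
Fat = 881.7188 ÷ 9 kcal/g = 97.9688 g.

98 g/day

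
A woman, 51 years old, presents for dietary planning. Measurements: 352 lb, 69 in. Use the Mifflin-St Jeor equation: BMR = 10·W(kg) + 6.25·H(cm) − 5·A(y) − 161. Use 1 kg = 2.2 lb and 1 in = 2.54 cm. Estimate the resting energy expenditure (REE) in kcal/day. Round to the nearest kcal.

2279 kcal/day

Convert to metric: weight = 352 ÷ 2.2 = 160 kg; height = 69 × 2.54 = 175.26 cm.
Mifflin-St Jeor (female): BMR = 10(160) + 6.25(175.26) − 5(51) − 161 = 1600 + 1095.375 − 255 − 161 = 2279.375 kcal/day.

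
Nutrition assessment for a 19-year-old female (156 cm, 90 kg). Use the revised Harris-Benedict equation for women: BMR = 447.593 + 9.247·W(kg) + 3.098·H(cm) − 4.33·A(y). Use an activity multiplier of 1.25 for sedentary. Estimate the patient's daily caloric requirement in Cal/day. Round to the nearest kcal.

2101 Cal/day

Harris-Benedict: BMR = 447.593 + 9.247(90) + 3.098(156) − 4.33(19) = 1680.841 kcal/day.
TEE = BMR × activity factor = 1680.841 × 1.25 = 2101.0513 kcal/day.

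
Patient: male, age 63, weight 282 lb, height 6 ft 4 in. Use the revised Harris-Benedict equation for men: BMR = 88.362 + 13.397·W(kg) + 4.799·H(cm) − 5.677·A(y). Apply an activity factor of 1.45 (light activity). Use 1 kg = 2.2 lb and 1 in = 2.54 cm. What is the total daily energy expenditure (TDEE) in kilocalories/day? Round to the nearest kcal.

3443 kilocalories/day

Convert to metric: weight = 282 ÷ 2.2 = 128.1818 kg; height = (6×12 + 4) × 2.54 = 76 × 2.54 = 193.04 cm.
Harris-Benedict: BMR = 88.362 + 13.397(128.1818) + 4.799(193.04) − 5.677(63) = 2374.3618 kcal/day.
TEE = BMR × activity factor = 2374.3618 × 1.45 = 3442.8246 kcal/day.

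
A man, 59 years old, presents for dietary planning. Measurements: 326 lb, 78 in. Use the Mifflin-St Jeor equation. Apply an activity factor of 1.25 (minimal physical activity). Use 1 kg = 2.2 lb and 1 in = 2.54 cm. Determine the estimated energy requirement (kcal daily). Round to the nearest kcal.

3038 kcal daily

Convert to metric: weight = 326 ÷ 2.2 = 148.1818 kg; height = 78 × 2.54 = 198.12 cm.
Mifflin-St Jeor (male): BMR = 10(148.1818) + 6.25(198.12) − 5(59) + 5 = 1481.8182 + 1238.25 − 295 + 5 = 2430.0682 kcal/day.
TEE = BMR × activity factor = 2430.0682 × 1.25 = 3037.5852 kcal/day.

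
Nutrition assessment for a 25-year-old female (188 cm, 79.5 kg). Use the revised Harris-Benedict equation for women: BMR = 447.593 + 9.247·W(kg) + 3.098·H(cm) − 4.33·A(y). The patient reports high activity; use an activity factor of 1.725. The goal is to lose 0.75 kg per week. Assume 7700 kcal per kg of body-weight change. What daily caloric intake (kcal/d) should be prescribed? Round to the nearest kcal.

2033 kcal/d

Harris-Benedict: BMR = 447.593 + 9.247(79.5) + 3.098(188) − 4.33(25) = 1656.9035 kcal/day.
TEE = 1656.9035 × 1.725 = 2858.1585 kcal/day.
Required daily deficit = 0.75 × 7700 ÷ 7 = 825 kcal/day.
Target intake = 2858.1585 − 825 = 2033.1585 kcal/day.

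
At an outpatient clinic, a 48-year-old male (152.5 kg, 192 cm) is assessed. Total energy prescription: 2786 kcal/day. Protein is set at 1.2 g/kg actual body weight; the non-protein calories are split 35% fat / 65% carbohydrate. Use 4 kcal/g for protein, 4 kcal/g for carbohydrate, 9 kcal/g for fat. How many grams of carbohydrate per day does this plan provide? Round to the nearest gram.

Protein = 1.2 × 152.5 = 183 g → 183 × 4 = 732 kcal.
Non-protein calories = 2786 − 732 = 2054 kcal.
Fat: 35% × 2054 = 718.9 kcal; carbohydrate: 1335.1 kcal.
Carbohydrate: 1335.1 kcal ÷ 4 kcal/g = 333.775 g.

334 g/day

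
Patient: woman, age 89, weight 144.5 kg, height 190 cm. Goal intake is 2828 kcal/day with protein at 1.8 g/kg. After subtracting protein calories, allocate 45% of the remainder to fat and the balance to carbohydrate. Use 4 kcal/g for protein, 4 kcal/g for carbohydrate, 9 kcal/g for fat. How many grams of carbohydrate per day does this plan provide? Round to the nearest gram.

Protein = 1.8 × 144.5 = 260.1 g → 260.1 × 4 = 1040.4 kcal.
Non-protein calories = 2828 − 1040.4 = 1787.6 kcal.
Fat: 45% × 1787.6 = 804.42 kcal; carbohydrate: 983.18 kcal.
Carbohydrate: 983.18 kcal ÷ 4 kcal/g = 245.795 g.

246 g/day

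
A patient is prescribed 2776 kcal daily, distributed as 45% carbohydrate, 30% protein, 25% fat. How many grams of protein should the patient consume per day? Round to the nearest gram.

Protein energy = 30% × 2776 = 832.8 kcal.
At 4 kcal/g: 832.8 ÷ 4 = 208.2 g.

208 g/day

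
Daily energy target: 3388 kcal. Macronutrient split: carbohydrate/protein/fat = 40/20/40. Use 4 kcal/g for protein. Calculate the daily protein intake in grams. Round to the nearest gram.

Protein energy = 20% × 3388 = 677.6 kcal.
At 4 kcal/g: 677.6 ÷ 4 = 169.4 g.

169 g/day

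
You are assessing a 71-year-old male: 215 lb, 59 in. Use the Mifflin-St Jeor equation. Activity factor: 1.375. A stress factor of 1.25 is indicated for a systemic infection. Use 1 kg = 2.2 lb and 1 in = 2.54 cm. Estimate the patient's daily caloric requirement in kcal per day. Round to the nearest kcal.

2688 kcal per day

Convert to metric: weight = 215 ÷ 2.2 = 97.7273 kg; height = 59 × 2.54 = 149.86 cm.
Mifflin-St Jeor (male): BMR = 10(97.7273) + 6.25(149.86) − 5(71) + 5 = 977.2727 + 936.625 − 355 + 5 = 1563.8977 kcal/day.
TEE = BMR × activity factor = 1563.8977 × 1.375 = 2150.3594 kcal/day.
Apply stress factor: 2150.3594 × 1.25 = 2687.9492 kcal/day.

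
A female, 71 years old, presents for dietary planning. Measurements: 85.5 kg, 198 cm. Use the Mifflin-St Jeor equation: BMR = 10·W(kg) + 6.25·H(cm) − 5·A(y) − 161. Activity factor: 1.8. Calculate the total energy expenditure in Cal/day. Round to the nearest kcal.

2838 Cal/day

Mifflin-St Jeor (female): BMR = 10(85.5) + 6.25(198) − 5(71) − 161 = 855 + 1237.5 − 355 − 161 = 1576.5 kcal/day.
TEE = BMR × activity factor = 1576.5 × 1.8 = 2837.7 kcal/day.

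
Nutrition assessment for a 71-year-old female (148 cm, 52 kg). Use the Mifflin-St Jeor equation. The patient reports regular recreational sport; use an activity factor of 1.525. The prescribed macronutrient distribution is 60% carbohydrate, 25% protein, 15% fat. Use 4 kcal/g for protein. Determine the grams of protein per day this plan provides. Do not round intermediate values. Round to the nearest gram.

Mifflin-St Jeor (female): BMR = 10(52) + 6.25(148) − 5(71) − 161 = 520 + 925 − 355 − 161 = 929 kcal/day.
TEE = 929 × 1.525 = 1416.725 kcal/day.
Protein energy = 25% × 1416.725 = 354.1813 kcal.
Protein = 354.1813 ÷ 4 kcal/g = 88.5453 g.

89 g/day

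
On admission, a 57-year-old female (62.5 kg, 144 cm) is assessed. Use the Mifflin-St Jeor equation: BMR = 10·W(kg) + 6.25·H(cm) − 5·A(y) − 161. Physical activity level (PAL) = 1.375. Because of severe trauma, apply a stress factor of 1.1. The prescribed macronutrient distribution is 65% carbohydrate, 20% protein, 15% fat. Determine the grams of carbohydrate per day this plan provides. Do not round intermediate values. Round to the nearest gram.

Mifflin-St Jeor (female): BMR = 10(62.5) + 6.25(144) − 5(57) − 161 = 625 + 900 − 285 − 161 = 1079 kcal/day.
TEE = 1079 × 1.375 = 1483.625 kcal/day.
With stress factor 1.1: 1483.625 × 1.1 = 1631.9875 kcal/day.
Carbohydrate energy = 65% × 1631.9875 = 1060.7919 kcal.
Carbohydrate = 1060.7919 ÷ 4 kcal/g = 265.198 g.

265 g/day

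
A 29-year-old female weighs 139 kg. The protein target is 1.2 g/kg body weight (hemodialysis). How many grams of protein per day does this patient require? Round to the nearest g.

167 g/day

Protein = 1.2 g/kg × 139 kg = 166.8 g/day.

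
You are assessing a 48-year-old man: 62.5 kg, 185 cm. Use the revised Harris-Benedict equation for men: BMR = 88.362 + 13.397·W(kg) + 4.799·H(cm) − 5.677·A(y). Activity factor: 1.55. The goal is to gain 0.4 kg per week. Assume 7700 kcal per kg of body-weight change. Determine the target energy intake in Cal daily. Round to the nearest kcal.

2829 Cal daily

Harris-Benedict: BMR = 88.362 + 13.397(62.5) + 4.799(185) − 5.677(48) = 1540.9935 kcal/day.
TEE = 1540.9935 × 1.55 = 2388.5399 kcal/day.
Required daily surplus = 0.4 × 7700 ÷ 7 = 440 kcal/day.
Target intake = 2388.5399 + 440 = 2828.5399 kcal/day.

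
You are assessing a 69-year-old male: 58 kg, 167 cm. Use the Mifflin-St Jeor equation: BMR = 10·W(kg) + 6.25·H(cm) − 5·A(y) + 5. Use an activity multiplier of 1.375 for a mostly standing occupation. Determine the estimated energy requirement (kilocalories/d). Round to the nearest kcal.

Mifflin-St Jeor (male): BMR = 10(58) + 6.25(167) − 5(69) + 5 = 580 + 1043.75 − 345 + 5 = 1283.75 kcal/day.
TEE = BMR × activity factor = 1283.75 × 1.375 = 1765.1563 kcal/day.

1765 kilocalories/d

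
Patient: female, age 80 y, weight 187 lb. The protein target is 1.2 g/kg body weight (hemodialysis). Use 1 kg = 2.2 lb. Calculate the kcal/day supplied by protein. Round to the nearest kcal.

408 kcal/day

Weight in kg = 187 ÷ 2.2 = 85 kg.
Protein = 1.2 g/kg × 85 kg = 102 g/day.
Protein energy = 102 g × 4 kcal/g = 408 kcal/day.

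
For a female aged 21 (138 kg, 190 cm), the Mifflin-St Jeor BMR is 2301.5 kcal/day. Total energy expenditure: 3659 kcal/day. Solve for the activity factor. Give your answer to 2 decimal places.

1.59

Activity factor = TEE ÷ BMR = 3659 ÷ 2301.5 = 1.59.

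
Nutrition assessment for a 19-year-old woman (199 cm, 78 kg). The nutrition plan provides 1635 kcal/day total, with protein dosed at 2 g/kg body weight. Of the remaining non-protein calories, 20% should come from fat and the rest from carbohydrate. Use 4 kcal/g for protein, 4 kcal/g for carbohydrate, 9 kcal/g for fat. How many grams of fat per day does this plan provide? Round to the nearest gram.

Protein = 2 × 78 = 156 g → 156 × 4 = 624 kcal.
Non-protein calories = 1635 − 624 = 1011 kcal.
Fat: 20% × 1011 = 202.2 kcal; carbohydrate: 808.8 kcal.
Fat: 202.2 kcal ÷ 9 kcal/g = 22.4667 g.

22 g/day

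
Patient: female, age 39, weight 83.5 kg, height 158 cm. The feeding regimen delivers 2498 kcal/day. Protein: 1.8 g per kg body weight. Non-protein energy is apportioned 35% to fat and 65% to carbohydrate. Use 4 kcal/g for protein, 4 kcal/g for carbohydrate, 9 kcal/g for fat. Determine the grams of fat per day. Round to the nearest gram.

74 g/day

Protein = 1.8 × 83.5 = 150.3 g → 150.3 × 4 = 601.2 kcal.
Non-protein calories = 2498 − 601.2 = 1896.8 kcal.
Fat: 35% × 1896.8 = 663.88 kcal; carbohydrate: 1232.92 kcal.
Fat: 663.88 kcal ÷ 9 kcal/g = 73.7644 g.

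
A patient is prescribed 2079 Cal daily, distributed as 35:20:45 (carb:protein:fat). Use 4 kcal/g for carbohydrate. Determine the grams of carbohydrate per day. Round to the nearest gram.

182 g/day

Carbohydrate energy = 35% × 2079 = 727.65 kcal.
At 4 kcal/g: 727.65 ÷ 4 = 181.9125 g.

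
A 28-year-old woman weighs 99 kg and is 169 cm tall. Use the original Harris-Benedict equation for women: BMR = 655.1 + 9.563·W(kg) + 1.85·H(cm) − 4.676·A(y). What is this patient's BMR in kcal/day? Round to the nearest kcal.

1784 kcal/day

Harris-Benedict: BMR = 655.1 + 9.563(99) + 1.85(169) − 4.676(28) = 1783.559 kcal/day.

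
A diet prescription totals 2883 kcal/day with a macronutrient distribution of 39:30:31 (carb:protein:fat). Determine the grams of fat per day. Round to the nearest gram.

99 g/day

Fat energy = 31% × 2883 = 893.73 kcal.
At 9 kcal/g: 893.73 ÷ 9 = 99.3033 g.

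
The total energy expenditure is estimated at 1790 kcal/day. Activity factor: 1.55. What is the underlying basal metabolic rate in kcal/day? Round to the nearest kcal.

1155 kcal/day

BMR = TEE ÷ activity factor = 1790 ÷ 1.55 = 1154.8387 kcal/day.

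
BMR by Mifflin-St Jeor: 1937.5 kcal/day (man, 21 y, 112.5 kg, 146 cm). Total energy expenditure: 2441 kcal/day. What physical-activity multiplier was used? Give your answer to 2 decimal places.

1.26

Activity factor = TEE ÷ BMR = 2441 ÷ 1937.5 = 1.26.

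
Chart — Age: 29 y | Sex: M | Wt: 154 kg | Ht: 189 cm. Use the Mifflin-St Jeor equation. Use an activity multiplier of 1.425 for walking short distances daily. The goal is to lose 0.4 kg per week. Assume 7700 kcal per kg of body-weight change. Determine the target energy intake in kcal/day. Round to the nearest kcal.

3238 kcal/day

Mifflin-St Jeor (male): BMR = 10(154) + 6.25(189) − 5(29) + 5 = 1540 + 1181.25 − 145 + 5 = 2581.25 kcal/day.
TEE = 2581.25 × 1.425 = 3678.2813 kcal/day.
Required daily deficit = 0.4 × 7700 ÷ 7 = 440 kcal/day.
Target intake = 3678.2813 − 440 = 3238.2813 kcal/day.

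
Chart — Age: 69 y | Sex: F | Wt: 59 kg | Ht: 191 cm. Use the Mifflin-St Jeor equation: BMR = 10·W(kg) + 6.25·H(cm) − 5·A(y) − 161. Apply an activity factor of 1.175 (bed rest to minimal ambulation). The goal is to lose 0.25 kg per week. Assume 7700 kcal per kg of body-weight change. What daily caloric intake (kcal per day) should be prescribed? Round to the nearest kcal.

1226 kcal per day

Mifflin-St Jeor (female): BMR = 10(59) + 6.25(191) − 5(69) − 161 = 590 + 1193.75 − 345 − 161 = 1277.75 kcal/day.
TEE = 1277.75 × 1.175 = 1501.3563 kcal/day.
Required daily deficit = 0.25 × 7700 ÷ 7 = 275 kcal/day.
Target intake = 1501.3563 − 275 = 1226.3563 kcal/day.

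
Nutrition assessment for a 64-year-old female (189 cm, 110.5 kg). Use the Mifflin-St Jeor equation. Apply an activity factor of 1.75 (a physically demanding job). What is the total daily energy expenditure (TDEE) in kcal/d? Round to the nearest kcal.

Mifflin-St Jeor (female): BMR = 10(110.5) + 6.25(189) − 5(64) − 161 = 1105 + 1181.25 − 320 − 161 = 1805.25 kcal/day.
TEE = BMR × activity factor = 1805.25 × 1.75 = 3159.1875 kcal/day.

3159 kcal/d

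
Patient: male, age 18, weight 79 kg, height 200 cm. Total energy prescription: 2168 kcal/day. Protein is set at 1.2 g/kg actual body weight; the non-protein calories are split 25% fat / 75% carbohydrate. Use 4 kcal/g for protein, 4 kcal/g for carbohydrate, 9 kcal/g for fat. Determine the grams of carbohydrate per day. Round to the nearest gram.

335 g/day

Protein = 1.2 × 79 = 94.8 g → 94.8 × 4 = 379.2 kcal.
Non-protein calories = 2168 − 379.2 = 1788.8 kcal.
Fat: 25% × 1788.8 = 447.2 kcal; carbohydrate: 1341.6 kcal.
Carbohydrate: 1341.6 kcal ÷ 4 kcal/g = 335.4 g.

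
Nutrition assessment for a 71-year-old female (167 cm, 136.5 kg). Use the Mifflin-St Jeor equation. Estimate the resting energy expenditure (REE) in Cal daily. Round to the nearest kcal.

Mifflin-St Jeor (female): BMR = 10(136.5) + 6.25(167) − 5(71) − 161 = 1365 + 1043.75 − 355 − 161 = 1892.75 kcal/day.

1893 Cal daily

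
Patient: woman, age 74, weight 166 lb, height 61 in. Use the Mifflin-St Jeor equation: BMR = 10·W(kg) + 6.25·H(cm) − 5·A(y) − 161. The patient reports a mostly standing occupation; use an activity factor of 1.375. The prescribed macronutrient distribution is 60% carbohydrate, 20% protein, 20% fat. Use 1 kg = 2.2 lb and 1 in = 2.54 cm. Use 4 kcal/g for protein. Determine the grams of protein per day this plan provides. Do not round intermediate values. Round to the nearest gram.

82 g/day

Convert to metric: weight = 166 ÷ 2.2 = 75.4545 kg; height = 61 × 2.54 = 154.94 cm.
Mifflin-St Jeor (female): BMR = 10(75.4545) + 6.25(154.94) − 5(74) − 161 = 754.5455 + 968.375 − 370 − 161 = 1191.9205 kcal/day.
TEE = 1191.9205 × 1.375 = 1638.8906 kcal/day.
Protein energy = 20% × 1638.8906 = 327.7781 kcal.
Protein = 327.7781 ÷ 4 kcal/g = 81.9445 g.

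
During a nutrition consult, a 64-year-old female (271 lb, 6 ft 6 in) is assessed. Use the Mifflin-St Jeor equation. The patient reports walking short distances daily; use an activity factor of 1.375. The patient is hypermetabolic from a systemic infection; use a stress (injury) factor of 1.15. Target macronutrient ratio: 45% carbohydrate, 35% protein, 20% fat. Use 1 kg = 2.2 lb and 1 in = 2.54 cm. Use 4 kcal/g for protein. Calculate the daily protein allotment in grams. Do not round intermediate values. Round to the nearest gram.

Convert to metric: weight = 271 ÷ 2.2 = 123.1818 kg; height = (6×12 + 6) × 2.54 = 78 × 2.54 = 198.12 cm.
Mifflin-St Jeor (female): BMR = 10(123.1818) + 6.25(198.12) − 5(64) − 161 = 1231.8182 + 1238.25 − 320 − 161 = 1989.0682 kcal/day.
TEE = 1989.0682 × 1.375 = 2734.9688 kcal/day.
With stress factor 1.15: 2734.9688 × 1.15 = 3145.2141 kcal/day.
Protein energy = 35% × 3145.2141 = 1100.8249 kcal.
Protein = 1100.8249 ÷ 4 kcal/g = 275.2062 g.

275 g/day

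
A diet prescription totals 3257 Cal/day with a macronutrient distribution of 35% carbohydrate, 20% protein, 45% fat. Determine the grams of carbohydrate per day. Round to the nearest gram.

285 g/day

Carbohydrate energy = 35% × 3257 = 1139.95 kcal.
At 4 kcal/g: 1139.95 ÷ 4 = 284.9875 g.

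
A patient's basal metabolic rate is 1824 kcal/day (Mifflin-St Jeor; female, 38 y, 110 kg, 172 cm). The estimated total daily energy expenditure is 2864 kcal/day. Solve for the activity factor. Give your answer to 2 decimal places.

Activity factor = TEE ÷ BMR = 2864 ÷ 1824 = 1.57.

1.57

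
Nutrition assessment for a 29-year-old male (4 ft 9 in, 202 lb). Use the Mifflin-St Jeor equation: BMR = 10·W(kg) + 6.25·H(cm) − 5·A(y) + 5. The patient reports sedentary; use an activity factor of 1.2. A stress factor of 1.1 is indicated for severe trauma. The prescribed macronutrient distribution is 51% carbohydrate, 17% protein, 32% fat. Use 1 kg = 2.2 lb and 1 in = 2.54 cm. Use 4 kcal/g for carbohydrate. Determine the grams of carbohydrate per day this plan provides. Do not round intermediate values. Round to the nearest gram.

Convert to metric: weight = 202 ÷ 2.2 = 91.8182 kg; height = (4×12 + 9) × 2.54 = 57 × 2.54 = 144.78 cm.
Mifflin-St Jeor (male): BMR = 10(91.8182) + 6.25(144.78) − 5(29) + 5 = 918.1818 + 904.875 − 145 + 5 = 1683.0568 kcal/day.
TEE = 1683.0568 × 1.2 = 2019.6682 kcal/day.
With stress factor 1.1: 2019.6682 × 1.1 = 2221.635 kcal/day.
Carbohydrate energy = 51% × 2221.635 = 1133.0339 kcal.
Carbohydrate = 1133.0339 ÷ 4 kcal/g = 283.2585 g.

283 g/day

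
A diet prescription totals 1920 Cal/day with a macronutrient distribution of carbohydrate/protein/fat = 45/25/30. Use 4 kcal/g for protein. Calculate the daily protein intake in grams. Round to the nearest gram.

Protein energy = 25% × 1920 = 480 kcal.
At 4 kcal/g: 480 ÷ 4 = 120 g.

120 g/day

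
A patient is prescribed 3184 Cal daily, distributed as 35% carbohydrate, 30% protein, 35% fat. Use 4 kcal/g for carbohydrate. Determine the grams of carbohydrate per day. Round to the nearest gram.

Carbohydrate energy = 35% × 3184 = 1114.4 kcal.
At 4 kcal/g: 1114.4 ÷ 4 = 278.6 g.

279 g/day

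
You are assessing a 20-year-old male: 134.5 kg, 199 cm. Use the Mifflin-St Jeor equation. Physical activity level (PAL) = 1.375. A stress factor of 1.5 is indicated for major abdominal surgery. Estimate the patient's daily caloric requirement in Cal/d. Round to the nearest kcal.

Mifflin-St Jeor (male): BMR = 10(134.5) + 6.25(199) − 5(20) + 5 = 1345 + 1243.75 − 100 + 5 = 2493.75 kcal/day.
TEE = BMR × activity factor = 2493.75 × 1.375 = 3428.9063 kcal/day.
Apply stress factor: 3428.9063 × 1.5 = 5143.3594 kcal/day.

5143 Cal/d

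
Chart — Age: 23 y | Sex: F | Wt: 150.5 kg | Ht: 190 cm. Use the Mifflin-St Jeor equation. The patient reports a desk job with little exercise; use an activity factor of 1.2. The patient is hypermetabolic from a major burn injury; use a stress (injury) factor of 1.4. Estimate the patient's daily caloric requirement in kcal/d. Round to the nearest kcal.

Mifflin-St Jeor (female): BMR = 10(150.5) + 6.25(190) − 5(23) − 161 = 1505 + 1187.5 − 115 − 161 = 2416.5 kcal/day.
TEE = BMR × activity factor = 2416.5 × 1.2 = 2899.8 kcal/day.
Apply stress factor: 2899.8 × 1.4 = 4059.72 kcal/day.

4060 kcal/d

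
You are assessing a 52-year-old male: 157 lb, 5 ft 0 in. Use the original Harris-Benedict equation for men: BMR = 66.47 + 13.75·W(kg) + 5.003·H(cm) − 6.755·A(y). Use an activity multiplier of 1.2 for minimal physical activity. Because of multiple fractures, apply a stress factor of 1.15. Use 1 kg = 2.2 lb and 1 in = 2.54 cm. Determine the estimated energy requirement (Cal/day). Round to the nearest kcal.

2013 Cal/day

Convert to metric: weight = 157 ÷ 2.2 = 71.3636 kg; height = (5×12 + 0) × 2.54 = 60 × 2.54 = 152.4 cm.
Harris-Benedict: BMR = 66.47 + 13.75(71.3636) + 5.003(152.4) − 6.755(52) = 1458.9172 kcal/day.
TEE = BMR × activity factor = 1458.9172 × 1.2 = 1750.7006 kcal/day.
Apply stress factor: 1750.7006 × 1.15 = 2013.3057 kcal/day.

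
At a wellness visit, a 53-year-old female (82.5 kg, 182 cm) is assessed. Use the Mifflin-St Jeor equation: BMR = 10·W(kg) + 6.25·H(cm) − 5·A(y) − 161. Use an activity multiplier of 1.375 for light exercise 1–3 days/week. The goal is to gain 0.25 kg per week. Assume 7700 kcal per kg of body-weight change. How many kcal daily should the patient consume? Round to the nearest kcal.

Mifflin-St Jeor (female): BMR = 10(82.5) + 6.25(182) − 5(53) − 161 = 825 + 1137.5 − 265 − 161 = 1536.5 kcal/day.
TEE = 1536.5 × 1.375 = 2112.6875 kcal/day.
Required daily surplus = 0.25 × 7700 ÷ 7 = 275 kcal/day.
Target intake = 2112.6875 + 275 = 2387.6875 kcal/day.

2388 kcal daily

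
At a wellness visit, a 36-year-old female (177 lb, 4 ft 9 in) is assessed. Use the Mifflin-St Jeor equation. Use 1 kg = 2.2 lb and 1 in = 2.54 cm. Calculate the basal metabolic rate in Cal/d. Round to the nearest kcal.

1368 Cal/d

Convert to metric: weight = 177 ÷ 2.2 = 80.4545 kg; height = (4×12 + 9) × 2.54 = 57 × 2.54 = 144.78 cm.
Mifflin-St Jeor (female): BMR = 10(80.4545) + 6.25(144.78) − 5(36) − 161 = 804.5455 + 904.875 − 180 − 161 = 1368.4205 kcal/day.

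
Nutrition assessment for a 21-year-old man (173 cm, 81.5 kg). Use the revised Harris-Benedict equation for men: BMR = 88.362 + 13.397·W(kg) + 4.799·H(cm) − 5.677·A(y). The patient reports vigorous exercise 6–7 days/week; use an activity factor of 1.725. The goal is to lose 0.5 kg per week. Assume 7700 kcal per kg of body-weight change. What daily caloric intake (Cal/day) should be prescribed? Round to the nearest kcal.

Harris-Benedict: BMR = 88.362 + 13.397(81.5) + 4.799(173) − 5.677(21) = 1891.2275 kcal/day.
TEE = 1891.2275 × 1.725 = 3262.3674 kcal/day.
Required daily deficit = 0.5 × 7700 ÷ 7 = 550 kcal/day.
Target intake = 3262.3674 − 550 = 2712.3674 kcal/day.

2712 Cal/day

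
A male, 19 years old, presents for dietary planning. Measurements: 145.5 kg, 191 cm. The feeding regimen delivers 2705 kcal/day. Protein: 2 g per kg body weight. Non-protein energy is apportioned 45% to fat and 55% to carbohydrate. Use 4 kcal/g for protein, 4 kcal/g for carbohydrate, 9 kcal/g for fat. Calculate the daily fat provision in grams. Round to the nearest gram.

Protein = 2 × 145.5 = 291 g → 291 × 4 = 1164 kcal.
Non-protein calories = 2705 − 1164 = 1541 kcal.
Fat: 45% × 1541 = 693.45 kcal; carbohydrate: 847.55 kcal.
Fat: 693.45 kcal ÷ 9 kcal/g = 77.05 g.

77 g/day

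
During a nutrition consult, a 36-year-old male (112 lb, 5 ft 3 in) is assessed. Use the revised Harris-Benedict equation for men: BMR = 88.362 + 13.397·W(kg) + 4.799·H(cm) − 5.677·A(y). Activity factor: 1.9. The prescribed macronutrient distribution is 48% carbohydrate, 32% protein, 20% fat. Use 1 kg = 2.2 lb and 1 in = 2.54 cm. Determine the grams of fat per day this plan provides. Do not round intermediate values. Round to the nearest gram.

56 g/day

Convert to metric: weight = 112 ÷ 2.2 = 50.9091 kg; height = (5×12 + 3) × 2.54 = 63 × 2.54 = 160.02 cm.
Harris-Benedict: BMR = 88.362 + 13.397(50.9091) + 4.799(160.02) − 5.677(36) = 1333.9551 kcal/day.
TEE = 1333.9551 × 1.9 = 2534.5146 kcal/day.
Fat energy = 20% × 2534.5146 = 506.9029 kcal.
Fat = 506.9029 ÷ 9 kcal/g = 56.3225 g.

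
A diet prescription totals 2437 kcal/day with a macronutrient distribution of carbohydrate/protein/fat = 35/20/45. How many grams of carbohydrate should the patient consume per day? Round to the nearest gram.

Carbohydrate energy = 35% × 2437 = 852.95 kcal.
At 4 kcal/g: 852.95 ÷ 4 = 213.2375 g.

213 g/day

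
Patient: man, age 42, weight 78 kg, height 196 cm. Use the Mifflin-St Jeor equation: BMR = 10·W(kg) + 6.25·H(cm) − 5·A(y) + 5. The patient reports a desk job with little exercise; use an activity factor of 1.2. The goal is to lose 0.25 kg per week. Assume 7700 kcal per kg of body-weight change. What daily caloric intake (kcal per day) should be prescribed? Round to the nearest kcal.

Mifflin-St Jeor (male): BMR = 10(78) + 6.25(196) − 5(42) + 5 = 780 + 1225 − 210 + 5 = 1800 kcal/day.
TEE = 1800 × 1.2 = 2160 kcal/day.
Required daily deficit = 0.25 × 7700 ÷ 7 = 275 kcal/day.
Target intake = 2160 − 275 = 1885 kcal/day.

1885 kcal per day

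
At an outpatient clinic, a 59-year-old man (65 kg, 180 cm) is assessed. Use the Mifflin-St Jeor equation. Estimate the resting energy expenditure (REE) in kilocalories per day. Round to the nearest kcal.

Mifflin-St Jeor (male): BMR = 10(65) + 6.25(180) − 5(59) + 5 = 650 + 1125 − 295 + 5 = 1485 kcal/day.

1485 kilocalories per day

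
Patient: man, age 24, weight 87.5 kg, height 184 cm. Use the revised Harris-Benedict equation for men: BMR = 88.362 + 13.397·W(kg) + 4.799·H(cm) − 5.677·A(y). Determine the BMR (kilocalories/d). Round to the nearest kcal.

2007 kilocalories/d

Harris-Benedict: BMR = 88.362 + 13.397(87.5) + 4.799(184) − 5.677(24) = 2007.3675 kcal/day.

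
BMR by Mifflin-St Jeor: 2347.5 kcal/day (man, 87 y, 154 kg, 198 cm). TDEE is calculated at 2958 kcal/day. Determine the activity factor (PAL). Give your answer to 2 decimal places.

1.26

Activity factor = TEE ÷ BMR = 2958 ÷ 2347.5 = 1.26.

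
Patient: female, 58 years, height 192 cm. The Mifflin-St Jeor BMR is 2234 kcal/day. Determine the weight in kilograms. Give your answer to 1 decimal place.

148.5 kg

2234 = 10·W + 6.25(192) − 5(58) − 161
10·W = 2234 − 749 = 1485, so W = 148.5 kg.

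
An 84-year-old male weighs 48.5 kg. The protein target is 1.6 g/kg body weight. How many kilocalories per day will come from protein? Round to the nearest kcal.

310 kcal/day

Protein = 1.6 g/kg × 48.5 kg = 77.6 g/day.
Protein energy = 77.6 g × 4 kcal/g = 310.4 kcal/day.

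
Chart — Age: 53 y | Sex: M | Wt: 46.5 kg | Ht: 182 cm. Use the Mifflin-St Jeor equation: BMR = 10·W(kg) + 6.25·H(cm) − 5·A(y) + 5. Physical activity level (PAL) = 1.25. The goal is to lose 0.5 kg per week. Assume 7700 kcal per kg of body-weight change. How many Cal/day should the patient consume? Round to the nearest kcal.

Mifflin-St Jeor (male): BMR = 10(46.5) + 6.25(182) − 5(53) + 5 = 465 + 1137.5 − 265 + 5 = 1342.5 kcal/day.
TEE = 1342.5 × 1.25 = 1678.125 kcal/day.
Required daily deficit = 0.5 × 7700 ÷ 7 = 550 kcal/day.
Target intake = 1678.125 − 550 = 1128.125 kcal/day.

1128 Cal/day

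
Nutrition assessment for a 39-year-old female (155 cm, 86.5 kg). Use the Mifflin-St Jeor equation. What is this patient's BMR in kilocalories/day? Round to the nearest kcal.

Mifflin-St Jeor (female): BMR = 10(86.5) + 6.25(155) − 5(39) − 161 = 865 + 968.75 − 195 − 161 = 1477.75 kcal/day.

1478 kilocalories/day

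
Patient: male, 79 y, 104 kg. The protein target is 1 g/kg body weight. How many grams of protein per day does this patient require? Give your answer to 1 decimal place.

104.0 g/day

Protein = 1 g/kg × 104 kg = 104 g/day.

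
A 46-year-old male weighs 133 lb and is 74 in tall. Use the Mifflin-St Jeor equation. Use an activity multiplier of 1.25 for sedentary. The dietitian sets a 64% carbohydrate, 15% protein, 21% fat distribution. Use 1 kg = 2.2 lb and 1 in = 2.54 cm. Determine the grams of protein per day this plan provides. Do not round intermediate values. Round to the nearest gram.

73 g/day

Convert to metric: weight = 133 ÷ 2.2 = 60.4545 kg; height = 74 × 2.54 = 187.96 cm.
Mifflin-St Jeor (male): BMR = 10(60.4545) + 6.25(187.96) − 5(46) + 5 = 604.5455 + 1174.75 − 230 + 5 = 1554.2955 kcal/day.
TEE = 1554.2955 × 1.25 = 1942.8693 kcal/day.
Protein energy = 15% × 1942.8693 = 291.4304 kcal.
Protein = 291.4304 ÷ 4 kcal/g = 72.8576 g.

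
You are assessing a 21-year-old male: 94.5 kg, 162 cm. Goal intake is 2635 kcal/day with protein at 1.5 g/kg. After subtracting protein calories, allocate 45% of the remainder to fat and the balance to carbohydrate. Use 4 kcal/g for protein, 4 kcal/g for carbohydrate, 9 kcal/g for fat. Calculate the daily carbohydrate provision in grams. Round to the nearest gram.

Protein = 1.5 × 94.5 = 141.75 g → 141.75 × 4 = 567 kcal.
Non-protein calories = 2635 − 567 = 2068 kcal.
Fat: 45% × 2068 = 930.6 kcal; carbohydrate: 1137.4 kcal.
Carbohydrate: 1137.4 kcal ÷ 4 kcal/g = 284.35 g.

284 g/day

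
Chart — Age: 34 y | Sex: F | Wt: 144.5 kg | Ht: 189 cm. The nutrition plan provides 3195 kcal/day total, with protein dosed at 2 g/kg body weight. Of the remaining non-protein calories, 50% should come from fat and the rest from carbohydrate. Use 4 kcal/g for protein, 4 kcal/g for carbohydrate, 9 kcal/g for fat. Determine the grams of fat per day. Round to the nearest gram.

113 g/day

Protein = 2 × 144.5 = 289 g → 289 × 4 = 1156 kcal.
Non-protein calories = 3195 − 1156 = 2039 kcal.
Fat: 50% × 2039 = 1019.5 kcal; carbohydrate: 1019.5 kcal.
Fat: 1019.5 kcal ÷ 9 kcal/g = 113.2778 g.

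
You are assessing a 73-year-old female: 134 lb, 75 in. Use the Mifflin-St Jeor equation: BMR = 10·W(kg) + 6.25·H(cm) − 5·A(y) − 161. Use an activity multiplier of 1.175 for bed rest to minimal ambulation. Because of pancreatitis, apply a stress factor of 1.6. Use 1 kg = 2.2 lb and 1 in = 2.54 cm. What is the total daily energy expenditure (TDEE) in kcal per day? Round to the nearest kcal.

2395 kcal per day

Convert to metric: weight = 134 ÷ 2.2 = 60.9091 kg; height = 75 × 2.54 = 190.5 cm.
Mifflin-St Jeor (female): BMR = 10(60.9091) + 6.25(190.5) − 5(73) − 161 = 609.0909 + 1190.625 − 365 − 161 = 1273.7159 kcal/day.
TEE = BMR × activity factor = 1273.7159 × 1.175 = 1496.6162 kcal/day.
Apply stress factor: 1496.6162 × 1.6 = 2394.5859 kcal/day.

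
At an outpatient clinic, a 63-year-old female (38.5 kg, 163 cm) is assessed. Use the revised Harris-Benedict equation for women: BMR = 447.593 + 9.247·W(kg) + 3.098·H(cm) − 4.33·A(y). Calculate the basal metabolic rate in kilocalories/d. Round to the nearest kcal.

Harris-Benedict: BMR = 447.593 + 9.247(38.5) + 3.098(163) − 4.33(63) = 1035.7865 kcal/day.

1036 kilocalories/d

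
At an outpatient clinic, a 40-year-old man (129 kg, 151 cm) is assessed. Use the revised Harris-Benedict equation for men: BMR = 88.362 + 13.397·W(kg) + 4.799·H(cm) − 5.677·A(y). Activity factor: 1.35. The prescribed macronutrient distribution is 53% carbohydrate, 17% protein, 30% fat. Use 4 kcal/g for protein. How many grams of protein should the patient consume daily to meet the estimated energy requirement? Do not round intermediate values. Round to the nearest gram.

Harris-Benedict: BMR = 88.362 + 13.397(129) + 4.799(151) − 5.677(40) = 2314.144 kcal/day.
TEE = 2314.144 × 1.35 = 3124.0944 kcal/day.
Protein energy = 17% × 3124.0944 = 531.096 kcal.
Protein = 531.096 ÷ 4 kcal/g = 132.774 g.

133 g/day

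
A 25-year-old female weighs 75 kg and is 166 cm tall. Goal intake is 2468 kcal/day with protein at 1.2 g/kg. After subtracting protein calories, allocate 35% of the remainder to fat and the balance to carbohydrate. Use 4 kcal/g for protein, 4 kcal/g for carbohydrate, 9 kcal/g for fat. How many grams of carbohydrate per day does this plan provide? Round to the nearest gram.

343 g/day

Protein = 1.2 × 75 = 90 g → 90 × 4 = 360 kcal.
Non-protein calories = 2468 − 360 = 2108 kcal.
Fat: 35% × 2108 = 737.8 kcal; carbohydrate: 1370.2 kcal.
Carbohydrate: 1370.2 kcal ÷ 4 kcal/g = 342.55 g.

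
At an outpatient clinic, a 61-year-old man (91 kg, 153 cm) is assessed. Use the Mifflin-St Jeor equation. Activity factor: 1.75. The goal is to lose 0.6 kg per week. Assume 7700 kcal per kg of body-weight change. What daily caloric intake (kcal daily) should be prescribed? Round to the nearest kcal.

2081 kcal daily

Mifflin-St Jeor (male): BMR = 10(91) + 6.25(153) − 5(61) + 5 = 910 + 956.25 − 305 + 5 = 1566.25 kcal/day.
TEE = 1566.25 × 1.75 = 2740.9375 kcal/day.
Required daily deficit = 0.6 × 7700 ÷ 7 = 660 kcal/day.
Target intake = 2740.9375 − 660 = 2080.9375 kcal/day.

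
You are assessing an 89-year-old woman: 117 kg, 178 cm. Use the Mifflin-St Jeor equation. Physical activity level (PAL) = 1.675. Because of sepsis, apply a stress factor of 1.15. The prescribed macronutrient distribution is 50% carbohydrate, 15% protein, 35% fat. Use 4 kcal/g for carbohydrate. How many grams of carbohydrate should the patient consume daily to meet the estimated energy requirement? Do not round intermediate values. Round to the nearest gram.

Mifflin-St Jeor (female): BMR = 10(117) + 6.25(178) − 5(89) − 161 = 1170 + 1112.5 − 445 − 161 = 1676.5 kcal/day.
TEE = 1676.5 × 1.675 = 2808.1375 kcal/day.
With stress factor 1.15: 2808.1375 × 1.15 = 3229.3581 kcal/day.
Carbohydrate energy = 50% × 3229.3581 = 1614.6791 kcal.
Carbohydrate = 1614.6791 ÷ 4 kcal/g = 403.6698 g.

404 g/day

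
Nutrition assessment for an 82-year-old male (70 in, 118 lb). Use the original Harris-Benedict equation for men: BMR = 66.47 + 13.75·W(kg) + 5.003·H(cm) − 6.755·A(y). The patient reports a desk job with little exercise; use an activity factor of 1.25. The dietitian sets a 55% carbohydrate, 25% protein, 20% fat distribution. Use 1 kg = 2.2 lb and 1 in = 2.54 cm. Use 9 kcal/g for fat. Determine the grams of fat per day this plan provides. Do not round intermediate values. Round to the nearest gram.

Convert to metric: weight = 118 ÷ 2.2 = 53.6364 kg; height = 70 × 2.54 = 177.8 cm.
Harris-Benedict: BMR = 66.47 + 13.75(53.6364) + 5.003(177.8) − 6.755(82) = 1139.5934 kcal/day.
TEE = 1139.5934 × 1.25 = 1424.4918 kcal/day.
Fat energy = 20% × 1424.4918 = 284.8984 kcal.
Fat = 284.8984 ÷ 9 kcal/g = 31.6554 g.

32 g/day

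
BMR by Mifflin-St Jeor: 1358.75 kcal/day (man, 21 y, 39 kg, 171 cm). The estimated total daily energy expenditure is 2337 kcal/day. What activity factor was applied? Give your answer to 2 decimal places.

1.72

Activity factor = TEE ÷ BMR = 2337 ÷ 1358.75 = 1.72.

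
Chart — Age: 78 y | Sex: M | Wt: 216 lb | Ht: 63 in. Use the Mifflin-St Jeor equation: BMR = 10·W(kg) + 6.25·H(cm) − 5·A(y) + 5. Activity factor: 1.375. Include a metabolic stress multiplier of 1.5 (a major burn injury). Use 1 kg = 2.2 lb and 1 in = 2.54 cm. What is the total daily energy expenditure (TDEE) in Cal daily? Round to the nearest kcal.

3294 Cal daily

Convert to metric: weight = 216 ÷ 2.2 = 98.1818 kg; height = 63 × 2.54 = 160.02 cm.
Mifflin-St Jeor (male): BMR = 10(98.1818) + 6.25(160.02) − 5(78) + 5 = 981.8182 + 1000.125 − 390 + 5 = 1596.9432 kcal/day.
TEE = BMR × activity factor = 1596.9432 × 1.375 = 2195.7969 kcal/day.
Apply stress factor: 2195.7969 × 1.5 = 3293.6953 kcal/day.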